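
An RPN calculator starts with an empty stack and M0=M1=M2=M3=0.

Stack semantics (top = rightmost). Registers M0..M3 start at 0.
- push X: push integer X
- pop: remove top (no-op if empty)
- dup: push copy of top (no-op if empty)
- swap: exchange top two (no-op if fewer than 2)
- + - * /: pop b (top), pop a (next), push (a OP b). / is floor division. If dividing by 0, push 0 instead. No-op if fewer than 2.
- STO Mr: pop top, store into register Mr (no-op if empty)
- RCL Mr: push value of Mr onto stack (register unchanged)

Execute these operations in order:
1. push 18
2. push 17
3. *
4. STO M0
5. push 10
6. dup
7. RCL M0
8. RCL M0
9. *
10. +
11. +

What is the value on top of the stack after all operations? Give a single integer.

After op 1 (push 18): stack=[18] mem=[0,0,0,0]
After op 2 (push 17): stack=[18,17] mem=[0,0,0,0]
After op 3 (*): stack=[306] mem=[0,0,0,0]
After op 4 (STO M0): stack=[empty] mem=[306,0,0,0]
After op 5 (push 10): stack=[10] mem=[306,0,0,0]
After op 6 (dup): stack=[10,10] mem=[306,0,0,0]
After op 7 (RCL M0): stack=[10,10,306] mem=[306,0,0,0]
After op 8 (RCL M0): stack=[10,10,306,306] mem=[306,0,0,0]
After op 9 (*): stack=[10,10,93636] mem=[306,0,0,0]
After op 10 (+): stack=[10,93646] mem=[306,0,0,0]
After op 11 (+): stack=[93656] mem=[306,0,0,0]

Answer: 93656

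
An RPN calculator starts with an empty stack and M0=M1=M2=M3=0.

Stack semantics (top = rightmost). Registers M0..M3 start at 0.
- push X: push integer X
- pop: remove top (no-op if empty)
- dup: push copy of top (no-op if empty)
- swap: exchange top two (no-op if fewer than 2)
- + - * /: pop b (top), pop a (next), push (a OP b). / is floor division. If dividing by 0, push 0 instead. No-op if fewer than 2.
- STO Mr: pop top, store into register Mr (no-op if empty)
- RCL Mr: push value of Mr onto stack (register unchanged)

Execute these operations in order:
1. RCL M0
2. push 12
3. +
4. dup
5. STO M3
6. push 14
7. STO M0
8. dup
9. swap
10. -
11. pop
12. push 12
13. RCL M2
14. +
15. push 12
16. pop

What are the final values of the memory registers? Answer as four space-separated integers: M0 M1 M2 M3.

Answer: 14 0 0 12

Derivation:
After op 1 (RCL M0): stack=[0] mem=[0,0,0,0]
After op 2 (push 12): stack=[0,12] mem=[0,0,0,0]
After op 3 (+): stack=[12] mem=[0,0,0,0]
After op 4 (dup): stack=[12,12] mem=[0,0,0,0]
After op 5 (STO M3): stack=[12] mem=[0,0,0,12]
After op 6 (push 14): stack=[12,14] mem=[0,0,0,12]
After op 7 (STO M0): stack=[12] mem=[14,0,0,12]
After op 8 (dup): stack=[12,12] mem=[14,0,0,12]
After op 9 (swap): stack=[12,12] mem=[14,0,0,12]
After op 10 (-): stack=[0] mem=[14,0,0,12]
After op 11 (pop): stack=[empty] mem=[14,0,0,12]
After op 12 (push 12): stack=[12] mem=[14,0,0,12]
After op 13 (RCL M2): stack=[12,0] mem=[14,0,0,12]
After op 14 (+): stack=[12] mem=[14,0,0,12]
After op 15 (push 12): stack=[12,12] mem=[14,0,0,12]
After op 16 (pop): stack=[12] mem=[14,0,0,12]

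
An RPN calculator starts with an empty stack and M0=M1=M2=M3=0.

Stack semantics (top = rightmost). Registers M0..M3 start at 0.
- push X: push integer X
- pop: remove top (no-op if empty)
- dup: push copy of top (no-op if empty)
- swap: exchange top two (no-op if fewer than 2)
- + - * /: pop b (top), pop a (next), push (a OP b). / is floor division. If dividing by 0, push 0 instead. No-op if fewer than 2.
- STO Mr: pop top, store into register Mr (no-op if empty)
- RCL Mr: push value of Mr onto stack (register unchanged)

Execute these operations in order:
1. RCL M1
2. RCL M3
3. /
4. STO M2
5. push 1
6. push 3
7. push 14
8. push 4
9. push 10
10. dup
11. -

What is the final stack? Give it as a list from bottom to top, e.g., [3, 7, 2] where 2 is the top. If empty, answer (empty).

Answer: [1, 3, 14, 4, 0]

Derivation:
After op 1 (RCL M1): stack=[0] mem=[0,0,0,0]
After op 2 (RCL M3): stack=[0,0] mem=[0,0,0,0]
After op 3 (/): stack=[0] mem=[0,0,0,0]
After op 4 (STO M2): stack=[empty] mem=[0,0,0,0]
After op 5 (push 1): stack=[1] mem=[0,0,0,0]
After op 6 (push 3): stack=[1,3] mem=[0,0,0,0]
After op 7 (push 14): stack=[1,3,14] mem=[0,0,0,0]
After op 8 (push 4): stack=[1,3,14,4] mem=[0,0,0,0]
After op 9 (push 10): stack=[1,3,14,4,10] mem=[0,0,0,0]
After op 10 (dup): stack=[1,3,14,4,10,10] mem=[0,0,0,0]
After op 11 (-): stack=[1,3,14,4,0] mem=[0,0,0,0]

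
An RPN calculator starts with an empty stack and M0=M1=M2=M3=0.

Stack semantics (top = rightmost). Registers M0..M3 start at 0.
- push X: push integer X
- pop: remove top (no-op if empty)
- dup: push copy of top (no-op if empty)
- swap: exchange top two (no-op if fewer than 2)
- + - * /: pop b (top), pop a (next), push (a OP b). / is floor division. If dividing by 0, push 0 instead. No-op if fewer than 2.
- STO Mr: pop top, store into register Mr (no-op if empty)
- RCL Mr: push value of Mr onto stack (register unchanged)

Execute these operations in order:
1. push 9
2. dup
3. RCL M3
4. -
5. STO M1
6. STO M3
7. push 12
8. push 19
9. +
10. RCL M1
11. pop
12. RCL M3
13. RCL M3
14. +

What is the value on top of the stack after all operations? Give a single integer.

After op 1 (push 9): stack=[9] mem=[0,0,0,0]
After op 2 (dup): stack=[9,9] mem=[0,0,0,0]
After op 3 (RCL M3): stack=[9,9,0] mem=[0,0,0,0]
After op 4 (-): stack=[9,9] mem=[0,0,0,0]
After op 5 (STO M1): stack=[9] mem=[0,9,0,0]
After op 6 (STO M3): stack=[empty] mem=[0,9,0,9]
After op 7 (push 12): stack=[12] mem=[0,9,0,9]
After op 8 (push 19): stack=[12,19] mem=[0,9,0,9]
After op 9 (+): stack=[31] mem=[0,9,0,9]
After op 10 (RCL M1): stack=[31,9] mem=[0,9,0,9]
After op 11 (pop): stack=[31] mem=[0,9,0,9]
After op 12 (RCL M3): stack=[31,9] mem=[0,9,0,9]
After op 13 (RCL M3): stack=[31,9,9] mem=[0,9,0,9]
After op 14 (+): stack=[31,18] mem=[0,9,0,9]

Answer: 18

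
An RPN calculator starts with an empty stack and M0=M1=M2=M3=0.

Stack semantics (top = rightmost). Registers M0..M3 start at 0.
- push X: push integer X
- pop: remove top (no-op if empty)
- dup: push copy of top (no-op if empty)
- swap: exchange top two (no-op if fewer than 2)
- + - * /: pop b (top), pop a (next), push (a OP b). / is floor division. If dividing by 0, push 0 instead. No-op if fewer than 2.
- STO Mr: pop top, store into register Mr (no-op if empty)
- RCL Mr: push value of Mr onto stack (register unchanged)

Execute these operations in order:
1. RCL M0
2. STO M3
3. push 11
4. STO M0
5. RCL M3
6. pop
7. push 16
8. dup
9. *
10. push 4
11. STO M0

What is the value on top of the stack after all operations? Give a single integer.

Answer: 256

Derivation:
After op 1 (RCL M0): stack=[0] mem=[0,0,0,0]
After op 2 (STO M3): stack=[empty] mem=[0,0,0,0]
After op 3 (push 11): stack=[11] mem=[0,0,0,0]
After op 4 (STO M0): stack=[empty] mem=[11,0,0,0]
After op 5 (RCL M3): stack=[0] mem=[11,0,0,0]
After op 6 (pop): stack=[empty] mem=[11,0,0,0]
After op 7 (push 16): stack=[16] mem=[11,0,0,0]
After op 8 (dup): stack=[16,16] mem=[11,0,0,0]
After op 9 (*): stack=[256] mem=[11,0,0,0]
After op 10 (push 4): stack=[256,4] mem=[11,0,0,0]
After op 11 (STO M0): stack=[256] mem=[4,0,0,0]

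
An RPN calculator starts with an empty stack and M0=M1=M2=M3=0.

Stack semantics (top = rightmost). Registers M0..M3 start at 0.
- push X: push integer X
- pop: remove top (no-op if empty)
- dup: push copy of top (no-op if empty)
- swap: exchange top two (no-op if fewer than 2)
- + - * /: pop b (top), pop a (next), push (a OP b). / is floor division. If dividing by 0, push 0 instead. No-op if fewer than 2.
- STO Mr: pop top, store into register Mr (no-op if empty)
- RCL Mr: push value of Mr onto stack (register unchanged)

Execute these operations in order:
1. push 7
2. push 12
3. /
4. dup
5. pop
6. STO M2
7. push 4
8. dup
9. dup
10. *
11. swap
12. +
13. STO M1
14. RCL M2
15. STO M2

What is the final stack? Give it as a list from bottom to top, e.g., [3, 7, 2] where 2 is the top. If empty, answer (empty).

After op 1 (push 7): stack=[7] mem=[0,0,0,0]
After op 2 (push 12): stack=[7,12] mem=[0,0,0,0]
After op 3 (/): stack=[0] mem=[0,0,0,0]
After op 4 (dup): stack=[0,0] mem=[0,0,0,0]
After op 5 (pop): stack=[0] mem=[0,0,0,0]
After op 6 (STO M2): stack=[empty] mem=[0,0,0,0]
After op 7 (push 4): stack=[4] mem=[0,0,0,0]
After op 8 (dup): stack=[4,4] mem=[0,0,0,0]
After op 9 (dup): stack=[4,4,4] mem=[0,0,0,0]
After op 10 (*): stack=[4,16] mem=[0,0,0,0]
After op 11 (swap): stack=[16,4] mem=[0,0,0,0]
After op 12 (+): stack=[20] mem=[0,0,0,0]
After op 13 (STO M1): stack=[empty] mem=[0,20,0,0]
After op 14 (RCL M2): stack=[0] mem=[0,20,0,0]
After op 15 (STO M2): stack=[empty] mem=[0,20,0,0]

Answer: (empty)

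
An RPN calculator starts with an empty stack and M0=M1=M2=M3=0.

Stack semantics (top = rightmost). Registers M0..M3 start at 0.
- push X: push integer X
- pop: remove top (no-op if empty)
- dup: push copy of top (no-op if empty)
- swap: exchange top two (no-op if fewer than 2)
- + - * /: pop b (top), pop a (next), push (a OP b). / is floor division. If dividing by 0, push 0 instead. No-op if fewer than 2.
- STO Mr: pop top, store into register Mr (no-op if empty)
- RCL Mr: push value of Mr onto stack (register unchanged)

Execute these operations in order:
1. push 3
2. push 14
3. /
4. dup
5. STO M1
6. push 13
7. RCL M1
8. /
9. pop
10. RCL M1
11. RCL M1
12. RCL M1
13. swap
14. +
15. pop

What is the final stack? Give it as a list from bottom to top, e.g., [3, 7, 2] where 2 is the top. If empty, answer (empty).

Answer: [0, 0]

Derivation:
After op 1 (push 3): stack=[3] mem=[0,0,0,0]
After op 2 (push 14): stack=[3,14] mem=[0,0,0,0]
After op 3 (/): stack=[0] mem=[0,0,0,0]
After op 4 (dup): stack=[0,0] mem=[0,0,0,0]
After op 5 (STO M1): stack=[0] mem=[0,0,0,0]
After op 6 (push 13): stack=[0,13] mem=[0,0,0,0]
After op 7 (RCL M1): stack=[0,13,0] mem=[0,0,0,0]
After op 8 (/): stack=[0,0] mem=[0,0,0,0]
After op 9 (pop): stack=[0] mem=[0,0,0,0]
After op 10 (RCL M1): stack=[0,0] mem=[0,0,0,0]
After op 11 (RCL M1): stack=[0,0,0] mem=[0,0,0,0]
After op 12 (RCL M1): stack=[0,0,0,0] mem=[0,0,0,0]
After op 13 (swap): stack=[0,0,0,0] mem=[0,0,0,0]
After op 14 (+): stack=[0,0,0] mem=[0,0,0,0]
After op 15 (pop): stack=[0,0] mem=[0,0,0,0]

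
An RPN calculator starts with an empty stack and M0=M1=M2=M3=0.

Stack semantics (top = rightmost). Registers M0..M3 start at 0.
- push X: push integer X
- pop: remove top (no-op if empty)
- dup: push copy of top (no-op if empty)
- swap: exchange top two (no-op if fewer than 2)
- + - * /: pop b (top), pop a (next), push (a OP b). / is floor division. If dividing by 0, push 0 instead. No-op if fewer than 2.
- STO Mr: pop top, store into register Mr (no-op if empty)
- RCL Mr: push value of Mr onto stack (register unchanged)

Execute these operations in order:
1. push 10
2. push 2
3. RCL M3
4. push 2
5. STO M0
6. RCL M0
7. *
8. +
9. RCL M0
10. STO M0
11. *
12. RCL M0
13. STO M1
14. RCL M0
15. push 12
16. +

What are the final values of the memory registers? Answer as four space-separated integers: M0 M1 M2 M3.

After op 1 (push 10): stack=[10] mem=[0,0,0,0]
After op 2 (push 2): stack=[10,2] mem=[0,0,0,0]
After op 3 (RCL M3): stack=[10,2,0] mem=[0,0,0,0]
After op 4 (push 2): stack=[10,2,0,2] mem=[0,0,0,0]
After op 5 (STO M0): stack=[10,2,0] mem=[2,0,0,0]
After op 6 (RCL M0): stack=[10,2,0,2] mem=[2,0,0,0]
After op 7 (*): stack=[10,2,0] mem=[2,0,0,0]
After op 8 (+): stack=[10,2] mem=[2,0,0,0]
After op 9 (RCL M0): stack=[10,2,2] mem=[2,0,0,0]
After op 10 (STO M0): stack=[10,2] mem=[2,0,0,0]
After op 11 (*): stack=[20] mem=[2,0,0,0]
After op 12 (RCL M0): stack=[20,2] mem=[2,0,0,0]
After op 13 (STO M1): stack=[20] mem=[2,2,0,0]
After op 14 (RCL M0): stack=[20,2] mem=[2,2,0,0]
After op 15 (push 12): stack=[20,2,12] mem=[2,2,0,0]
After op 16 (+): stack=[20,14] mem=[2,2,0,0]

Answer: 2 2 0 0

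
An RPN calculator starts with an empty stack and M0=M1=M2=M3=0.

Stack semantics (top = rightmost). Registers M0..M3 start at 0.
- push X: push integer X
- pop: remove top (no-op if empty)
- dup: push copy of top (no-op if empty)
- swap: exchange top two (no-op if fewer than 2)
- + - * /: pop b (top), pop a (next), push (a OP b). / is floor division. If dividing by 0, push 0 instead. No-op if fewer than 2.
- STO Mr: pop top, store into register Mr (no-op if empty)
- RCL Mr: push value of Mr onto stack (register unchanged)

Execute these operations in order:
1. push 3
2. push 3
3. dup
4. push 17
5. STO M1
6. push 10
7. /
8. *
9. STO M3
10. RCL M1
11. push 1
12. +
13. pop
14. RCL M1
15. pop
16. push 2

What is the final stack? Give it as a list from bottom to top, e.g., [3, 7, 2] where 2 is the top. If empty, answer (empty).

Answer: [3, 2]

Derivation:
After op 1 (push 3): stack=[3] mem=[0,0,0,0]
After op 2 (push 3): stack=[3,3] mem=[0,0,0,0]
After op 3 (dup): stack=[3,3,3] mem=[0,0,0,0]
After op 4 (push 17): stack=[3,3,3,17] mem=[0,0,0,0]
After op 5 (STO M1): stack=[3,3,3] mem=[0,17,0,0]
After op 6 (push 10): stack=[3,3,3,10] mem=[0,17,0,0]
After op 7 (/): stack=[3,3,0] mem=[0,17,0,0]
After op 8 (*): stack=[3,0] mem=[0,17,0,0]
After op 9 (STO M3): stack=[3] mem=[0,17,0,0]
After op 10 (RCL M1): stack=[3,17] mem=[0,17,0,0]
After op 11 (push 1): stack=[3,17,1] mem=[0,17,0,0]
After op 12 (+): stack=[3,18] mem=[0,17,0,0]
After op 13 (pop): stack=[3] mem=[0,17,0,0]
After op 14 (RCL M1): stack=[3,17] mem=[0,17,0,0]
After op 15 (pop): stack=[3] mem=[0,17,0,0]
After op 16 (push 2): stack=[3,2] mem=[0,17,0,0]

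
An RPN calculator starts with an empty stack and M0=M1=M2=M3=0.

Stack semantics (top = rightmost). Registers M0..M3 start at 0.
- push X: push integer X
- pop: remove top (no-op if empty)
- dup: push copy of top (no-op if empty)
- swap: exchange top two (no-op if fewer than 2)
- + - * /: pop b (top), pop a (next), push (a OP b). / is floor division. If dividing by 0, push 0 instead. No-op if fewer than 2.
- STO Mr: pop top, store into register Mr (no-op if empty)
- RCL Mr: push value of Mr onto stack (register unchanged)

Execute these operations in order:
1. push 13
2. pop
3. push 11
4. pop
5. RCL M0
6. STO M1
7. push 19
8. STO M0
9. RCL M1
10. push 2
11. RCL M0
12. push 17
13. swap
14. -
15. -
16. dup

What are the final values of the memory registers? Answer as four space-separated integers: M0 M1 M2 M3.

After op 1 (push 13): stack=[13] mem=[0,0,0,0]
After op 2 (pop): stack=[empty] mem=[0,0,0,0]
After op 3 (push 11): stack=[11] mem=[0,0,0,0]
After op 4 (pop): stack=[empty] mem=[0,0,0,0]
After op 5 (RCL M0): stack=[0] mem=[0,0,0,0]
After op 6 (STO M1): stack=[empty] mem=[0,0,0,0]
After op 7 (push 19): stack=[19] mem=[0,0,0,0]
After op 8 (STO M0): stack=[empty] mem=[19,0,0,0]
After op 9 (RCL M1): stack=[0] mem=[19,0,0,0]
After op 10 (push 2): stack=[0,2] mem=[19,0,0,0]
After op 11 (RCL M0): stack=[0,2,19] mem=[19,0,0,0]
After op 12 (push 17): stack=[0,2,19,17] mem=[19,0,0,0]
After op 13 (swap): stack=[0,2,17,19] mem=[19,0,0,0]
After op 14 (-): stack=[0,2,-2] mem=[19,0,0,0]
After op 15 (-): stack=[0,4] mem=[19,0,0,0]
After op 16 (dup): stack=[0,4,4] mem=[19,0,0,0]

Answer: 19 0 0 0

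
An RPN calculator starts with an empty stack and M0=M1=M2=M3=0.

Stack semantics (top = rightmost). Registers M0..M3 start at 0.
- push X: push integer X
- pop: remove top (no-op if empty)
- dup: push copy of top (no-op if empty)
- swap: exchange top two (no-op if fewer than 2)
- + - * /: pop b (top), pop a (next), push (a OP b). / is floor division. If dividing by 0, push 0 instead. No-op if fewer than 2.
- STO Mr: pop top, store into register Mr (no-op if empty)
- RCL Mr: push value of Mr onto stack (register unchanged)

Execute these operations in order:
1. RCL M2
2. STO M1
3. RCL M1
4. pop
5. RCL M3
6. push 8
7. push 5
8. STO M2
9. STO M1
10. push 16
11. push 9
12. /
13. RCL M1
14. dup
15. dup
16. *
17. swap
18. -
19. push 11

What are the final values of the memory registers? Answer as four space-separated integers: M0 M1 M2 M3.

Answer: 0 8 5 0

Derivation:
After op 1 (RCL M2): stack=[0] mem=[0,0,0,0]
After op 2 (STO M1): stack=[empty] mem=[0,0,0,0]
After op 3 (RCL M1): stack=[0] mem=[0,0,0,0]
After op 4 (pop): stack=[empty] mem=[0,0,0,0]
After op 5 (RCL M3): stack=[0] mem=[0,0,0,0]
After op 6 (push 8): stack=[0,8] mem=[0,0,0,0]
After op 7 (push 5): stack=[0,8,5] mem=[0,0,0,0]
After op 8 (STO M2): stack=[0,8] mem=[0,0,5,0]
After op 9 (STO M1): stack=[0] mem=[0,8,5,0]
After op 10 (push 16): stack=[0,16] mem=[0,8,5,0]
After op 11 (push 9): stack=[0,16,9] mem=[0,8,5,0]
After op 12 (/): stack=[0,1] mem=[0,8,5,0]
After op 13 (RCL M1): stack=[0,1,8] mem=[0,8,5,0]
After op 14 (dup): stack=[0,1,8,8] mem=[0,8,5,0]
After op 15 (dup): stack=[0,1,8,8,8] mem=[0,8,5,0]
After op 16 (*): stack=[0,1,8,64] mem=[0,8,5,0]
After op 17 (swap): stack=[0,1,64,8] mem=[0,8,5,0]
After op 18 (-): stack=[0,1,56] mem=[0,8,5,0]
After op 19 (push 11): stack=[0,1,56,11] mem=[0,8,5,0]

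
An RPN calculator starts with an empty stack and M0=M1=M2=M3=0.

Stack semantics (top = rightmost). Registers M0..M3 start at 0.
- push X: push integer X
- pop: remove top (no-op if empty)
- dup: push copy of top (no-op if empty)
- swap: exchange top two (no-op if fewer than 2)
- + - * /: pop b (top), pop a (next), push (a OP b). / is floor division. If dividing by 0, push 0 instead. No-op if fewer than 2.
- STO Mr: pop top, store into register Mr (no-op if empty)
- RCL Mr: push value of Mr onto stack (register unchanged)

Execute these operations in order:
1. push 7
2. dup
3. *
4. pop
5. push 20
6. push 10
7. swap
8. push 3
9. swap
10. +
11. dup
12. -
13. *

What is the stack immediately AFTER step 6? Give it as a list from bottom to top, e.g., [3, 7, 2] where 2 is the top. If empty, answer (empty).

After op 1 (push 7): stack=[7] mem=[0,0,0,0]
After op 2 (dup): stack=[7,7] mem=[0,0,0,0]
After op 3 (*): stack=[49] mem=[0,0,0,0]
After op 4 (pop): stack=[empty] mem=[0,0,0,0]
After op 5 (push 20): stack=[20] mem=[0,0,0,0]
After op 6 (push 10): stack=[20,10] mem=[0,0,0,0]

[20, 10]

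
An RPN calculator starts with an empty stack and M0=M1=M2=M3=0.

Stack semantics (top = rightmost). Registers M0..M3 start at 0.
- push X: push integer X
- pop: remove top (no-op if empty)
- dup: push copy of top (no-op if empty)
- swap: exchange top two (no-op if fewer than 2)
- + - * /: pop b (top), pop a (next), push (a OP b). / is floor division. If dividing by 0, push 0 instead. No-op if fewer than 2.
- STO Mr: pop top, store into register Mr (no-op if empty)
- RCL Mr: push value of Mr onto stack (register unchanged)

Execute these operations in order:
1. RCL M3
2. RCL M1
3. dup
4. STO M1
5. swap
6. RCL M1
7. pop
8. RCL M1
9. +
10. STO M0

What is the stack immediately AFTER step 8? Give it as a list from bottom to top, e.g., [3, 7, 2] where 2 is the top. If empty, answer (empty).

After op 1 (RCL M3): stack=[0] mem=[0,0,0,0]
After op 2 (RCL M1): stack=[0,0] mem=[0,0,0,0]
After op 3 (dup): stack=[0,0,0] mem=[0,0,0,0]
After op 4 (STO M1): stack=[0,0] mem=[0,0,0,0]
After op 5 (swap): stack=[0,0] mem=[0,0,0,0]
After op 6 (RCL M1): stack=[0,0,0] mem=[0,0,0,0]
After op 7 (pop): stack=[0,0] mem=[0,0,0,0]
After op 8 (RCL M1): stack=[0,0,0] mem=[0,0,0,0]

[0, 0, 0]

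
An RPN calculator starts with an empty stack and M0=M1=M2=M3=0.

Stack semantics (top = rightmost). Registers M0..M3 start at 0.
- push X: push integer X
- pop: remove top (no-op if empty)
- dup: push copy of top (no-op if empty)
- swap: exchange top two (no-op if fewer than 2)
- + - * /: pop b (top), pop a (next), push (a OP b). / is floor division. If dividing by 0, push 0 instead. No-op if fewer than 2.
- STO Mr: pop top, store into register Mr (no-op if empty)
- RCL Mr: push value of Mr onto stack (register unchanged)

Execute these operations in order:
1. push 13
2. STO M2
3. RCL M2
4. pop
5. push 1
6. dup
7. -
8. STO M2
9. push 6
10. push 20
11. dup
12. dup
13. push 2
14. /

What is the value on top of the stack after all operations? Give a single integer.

Answer: 10

Derivation:
After op 1 (push 13): stack=[13] mem=[0,0,0,0]
After op 2 (STO M2): stack=[empty] mem=[0,0,13,0]
After op 3 (RCL M2): stack=[13] mem=[0,0,13,0]
After op 4 (pop): stack=[empty] mem=[0,0,13,0]
After op 5 (push 1): stack=[1] mem=[0,0,13,0]
After op 6 (dup): stack=[1,1] mem=[0,0,13,0]
After op 7 (-): stack=[0] mem=[0,0,13,0]
After op 8 (STO M2): stack=[empty] mem=[0,0,0,0]
After op 9 (push 6): stack=[6] mem=[0,0,0,0]
After op 10 (push 20): stack=[6,20] mem=[0,0,0,0]
After op 11 (dup): stack=[6,20,20] mem=[0,0,0,0]
After op 12 (dup): stack=[6,20,20,20] mem=[0,0,0,0]
After op 13 (push 2): stack=[6,20,20,20,2] mem=[0,0,0,0]
After op 14 (/): stack=[6,20,20,10] mem=[0,0,0,0]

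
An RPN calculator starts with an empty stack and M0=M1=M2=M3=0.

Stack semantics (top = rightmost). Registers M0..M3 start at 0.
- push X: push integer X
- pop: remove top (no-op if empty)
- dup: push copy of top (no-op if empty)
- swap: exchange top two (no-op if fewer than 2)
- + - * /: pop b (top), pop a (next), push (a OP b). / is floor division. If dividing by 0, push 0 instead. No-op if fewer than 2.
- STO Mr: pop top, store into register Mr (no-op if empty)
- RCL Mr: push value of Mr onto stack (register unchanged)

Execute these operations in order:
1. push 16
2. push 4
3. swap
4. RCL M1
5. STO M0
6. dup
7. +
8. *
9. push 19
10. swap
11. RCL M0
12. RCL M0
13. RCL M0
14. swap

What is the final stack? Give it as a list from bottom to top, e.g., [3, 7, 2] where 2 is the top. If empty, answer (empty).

After op 1 (push 16): stack=[16] mem=[0,0,0,0]
After op 2 (push 4): stack=[16,4] mem=[0,0,0,0]
After op 3 (swap): stack=[4,16] mem=[0,0,0,0]
After op 4 (RCL M1): stack=[4,16,0] mem=[0,0,0,0]
After op 5 (STO M0): stack=[4,16] mem=[0,0,0,0]
After op 6 (dup): stack=[4,16,16] mem=[0,0,0,0]
After op 7 (+): stack=[4,32] mem=[0,0,0,0]
After op 8 (*): stack=[128] mem=[0,0,0,0]
After op 9 (push 19): stack=[128,19] mem=[0,0,0,0]
After op 10 (swap): stack=[19,128] mem=[0,0,0,0]
After op 11 (RCL M0): stack=[19,128,0] mem=[0,0,0,0]
After op 12 (RCL M0): stack=[19,128,0,0] mem=[0,0,0,0]
After op 13 (RCL M0): stack=[19,128,0,0,0] mem=[0,0,0,0]
After op 14 (swap): stack=[19,128,0,0,0] mem=[0,0,0,0]

Answer: [19, 128, 0, 0, 0]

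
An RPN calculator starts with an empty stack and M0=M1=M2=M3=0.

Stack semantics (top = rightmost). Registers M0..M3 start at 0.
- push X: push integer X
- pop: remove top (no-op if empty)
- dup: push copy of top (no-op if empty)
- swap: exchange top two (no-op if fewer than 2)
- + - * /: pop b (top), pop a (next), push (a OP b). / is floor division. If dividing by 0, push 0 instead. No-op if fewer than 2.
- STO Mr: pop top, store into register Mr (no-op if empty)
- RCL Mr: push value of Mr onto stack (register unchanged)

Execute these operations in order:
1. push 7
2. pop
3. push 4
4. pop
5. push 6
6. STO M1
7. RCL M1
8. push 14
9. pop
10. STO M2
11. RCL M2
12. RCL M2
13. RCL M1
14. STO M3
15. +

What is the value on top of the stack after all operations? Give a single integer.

After op 1 (push 7): stack=[7] mem=[0,0,0,0]
After op 2 (pop): stack=[empty] mem=[0,0,0,0]
After op 3 (push 4): stack=[4] mem=[0,0,0,0]
After op 4 (pop): stack=[empty] mem=[0,0,0,0]
After op 5 (push 6): stack=[6] mem=[0,0,0,0]
After op 6 (STO M1): stack=[empty] mem=[0,6,0,0]
After op 7 (RCL M1): stack=[6] mem=[0,6,0,0]
After op 8 (push 14): stack=[6,14] mem=[0,6,0,0]
After op 9 (pop): stack=[6] mem=[0,6,0,0]
After op 10 (STO M2): stack=[empty] mem=[0,6,6,0]
After op 11 (RCL M2): stack=[6] mem=[0,6,6,0]
After op 12 (RCL M2): stack=[6,6] mem=[0,6,6,0]
After op 13 (RCL M1): stack=[6,6,6] mem=[0,6,6,0]
After op 14 (STO M3): stack=[6,6] mem=[0,6,6,6]
After op 15 (+): stack=[12] mem=[0,6,6,6]

Answer: 12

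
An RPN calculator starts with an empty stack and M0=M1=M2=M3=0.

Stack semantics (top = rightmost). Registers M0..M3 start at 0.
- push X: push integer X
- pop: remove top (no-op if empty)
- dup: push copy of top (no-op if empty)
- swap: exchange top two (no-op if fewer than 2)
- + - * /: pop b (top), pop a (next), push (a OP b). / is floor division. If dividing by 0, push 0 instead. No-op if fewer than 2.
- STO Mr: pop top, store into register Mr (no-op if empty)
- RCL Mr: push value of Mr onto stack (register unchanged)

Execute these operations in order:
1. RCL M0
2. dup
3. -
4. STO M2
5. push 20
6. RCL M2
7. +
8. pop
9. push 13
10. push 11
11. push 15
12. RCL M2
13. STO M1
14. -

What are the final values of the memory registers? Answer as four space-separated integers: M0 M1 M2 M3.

After op 1 (RCL M0): stack=[0] mem=[0,0,0,0]
After op 2 (dup): stack=[0,0] mem=[0,0,0,0]
After op 3 (-): stack=[0] mem=[0,0,0,0]
After op 4 (STO M2): stack=[empty] mem=[0,0,0,0]
After op 5 (push 20): stack=[20] mem=[0,0,0,0]
After op 6 (RCL M2): stack=[20,0] mem=[0,0,0,0]
After op 7 (+): stack=[20] mem=[0,0,0,0]
After op 8 (pop): stack=[empty] mem=[0,0,0,0]
After op 9 (push 13): stack=[13] mem=[0,0,0,0]
After op 10 (push 11): stack=[13,11] mem=[0,0,0,0]
After op 11 (push 15): stack=[13,11,15] mem=[0,0,0,0]
After op 12 (RCL M2): stack=[13,11,15,0] mem=[0,0,0,0]
After op 13 (STO M1): stack=[13,11,15] mem=[0,0,0,0]
After op 14 (-): stack=[13,-4] mem=[0,0,0,0]

Answer: 0 0 0 0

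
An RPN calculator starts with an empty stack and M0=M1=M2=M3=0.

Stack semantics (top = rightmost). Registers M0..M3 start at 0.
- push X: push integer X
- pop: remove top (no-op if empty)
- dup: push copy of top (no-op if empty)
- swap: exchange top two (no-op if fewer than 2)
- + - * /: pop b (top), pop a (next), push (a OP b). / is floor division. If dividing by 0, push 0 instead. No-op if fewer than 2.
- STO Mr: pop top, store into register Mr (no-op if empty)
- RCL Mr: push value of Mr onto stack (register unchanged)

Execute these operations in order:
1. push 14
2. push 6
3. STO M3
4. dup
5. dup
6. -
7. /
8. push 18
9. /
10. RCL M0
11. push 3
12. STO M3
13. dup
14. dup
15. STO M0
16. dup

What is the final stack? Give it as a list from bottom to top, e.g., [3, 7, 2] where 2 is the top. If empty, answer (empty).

Answer: [0, 0, 0, 0]

Derivation:
After op 1 (push 14): stack=[14] mem=[0,0,0,0]
After op 2 (push 6): stack=[14,6] mem=[0,0,0,0]
After op 3 (STO M3): stack=[14] mem=[0,0,0,6]
After op 4 (dup): stack=[14,14] mem=[0,0,0,6]
After op 5 (dup): stack=[14,14,14] mem=[0,0,0,6]
After op 6 (-): stack=[14,0] mem=[0,0,0,6]
After op 7 (/): stack=[0] mem=[0,0,0,6]
After op 8 (push 18): stack=[0,18] mem=[0,0,0,6]
After op 9 (/): stack=[0] mem=[0,0,0,6]
After op 10 (RCL M0): stack=[0,0] mem=[0,0,0,6]
After op 11 (push 3): stack=[0,0,3] mem=[0,0,0,6]
After op 12 (STO M3): stack=[0,0] mem=[0,0,0,3]
After op 13 (dup): stack=[0,0,0] mem=[0,0,0,3]
After op 14 (dup): stack=[0,0,0,0] mem=[0,0,0,3]
After op 15 (STO M0): stack=[0,0,0] mem=[0,0,0,3]
After op 16 (dup): stack=[0,0,0,0] mem=[0,0,0,3]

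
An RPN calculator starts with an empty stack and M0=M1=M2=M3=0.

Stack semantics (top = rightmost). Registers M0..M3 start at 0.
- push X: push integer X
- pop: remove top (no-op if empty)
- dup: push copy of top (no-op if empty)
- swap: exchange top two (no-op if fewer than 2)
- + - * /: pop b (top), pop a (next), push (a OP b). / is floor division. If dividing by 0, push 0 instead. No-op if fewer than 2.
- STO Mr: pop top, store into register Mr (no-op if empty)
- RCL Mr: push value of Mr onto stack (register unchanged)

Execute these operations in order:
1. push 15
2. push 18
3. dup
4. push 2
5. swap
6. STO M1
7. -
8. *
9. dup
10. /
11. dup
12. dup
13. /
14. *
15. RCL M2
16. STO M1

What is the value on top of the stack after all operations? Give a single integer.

After op 1 (push 15): stack=[15] mem=[0,0,0,0]
After op 2 (push 18): stack=[15,18] mem=[0,0,0,0]
After op 3 (dup): stack=[15,18,18] mem=[0,0,0,0]
After op 4 (push 2): stack=[15,18,18,2] mem=[0,0,0,0]
After op 5 (swap): stack=[15,18,2,18] mem=[0,0,0,0]
After op 6 (STO M1): stack=[15,18,2] mem=[0,18,0,0]
After op 7 (-): stack=[15,16] mem=[0,18,0,0]
After op 8 (*): stack=[240] mem=[0,18,0,0]
After op 9 (dup): stack=[240,240] mem=[0,18,0,0]
After op 10 (/): stack=[1] mem=[0,18,0,0]
After op 11 (dup): stack=[1,1] mem=[0,18,0,0]
After op 12 (dup): stack=[1,1,1] mem=[0,18,0,0]
After op 13 (/): stack=[1,1] mem=[0,18,0,0]
After op 14 (*): stack=[1] mem=[0,18,0,0]
After op 15 (RCL M2): stack=[1,0] mem=[0,18,0,0]
After op 16 (STO M1): stack=[1] mem=[0,0,0,0]

Answer: 1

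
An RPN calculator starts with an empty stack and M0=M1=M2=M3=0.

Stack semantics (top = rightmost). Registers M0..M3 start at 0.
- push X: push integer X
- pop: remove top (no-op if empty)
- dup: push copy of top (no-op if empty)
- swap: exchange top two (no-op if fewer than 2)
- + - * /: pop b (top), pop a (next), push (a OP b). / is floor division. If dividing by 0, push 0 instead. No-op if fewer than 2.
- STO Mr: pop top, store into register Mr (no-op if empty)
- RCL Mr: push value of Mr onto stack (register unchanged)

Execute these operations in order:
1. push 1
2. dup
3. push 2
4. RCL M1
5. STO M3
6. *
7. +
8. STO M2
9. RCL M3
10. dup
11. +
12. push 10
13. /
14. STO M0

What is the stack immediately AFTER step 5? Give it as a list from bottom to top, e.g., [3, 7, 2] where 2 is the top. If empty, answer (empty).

After op 1 (push 1): stack=[1] mem=[0,0,0,0]
After op 2 (dup): stack=[1,1] mem=[0,0,0,0]
After op 3 (push 2): stack=[1,1,2] mem=[0,0,0,0]
After op 4 (RCL M1): stack=[1,1,2,0] mem=[0,0,0,0]
After op 5 (STO M3): stack=[1,1,2] mem=[0,0,0,0]

[1, 1, 2]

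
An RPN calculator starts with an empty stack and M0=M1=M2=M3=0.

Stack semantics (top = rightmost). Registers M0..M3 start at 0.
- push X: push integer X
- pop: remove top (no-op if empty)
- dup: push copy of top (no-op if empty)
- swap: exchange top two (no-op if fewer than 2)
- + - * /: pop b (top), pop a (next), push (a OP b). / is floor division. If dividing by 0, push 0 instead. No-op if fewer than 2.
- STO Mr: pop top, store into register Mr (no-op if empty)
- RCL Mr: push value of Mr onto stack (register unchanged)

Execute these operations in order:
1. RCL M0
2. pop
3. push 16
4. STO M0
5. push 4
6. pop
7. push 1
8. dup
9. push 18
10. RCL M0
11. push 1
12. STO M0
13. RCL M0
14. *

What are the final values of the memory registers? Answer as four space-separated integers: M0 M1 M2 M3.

Answer: 1 0 0 0

Derivation:
After op 1 (RCL M0): stack=[0] mem=[0,0,0,0]
After op 2 (pop): stack=[empty] mem=[0,0,0,0]
After op 3 (push 16): stack=[16] mem=[0,0,0,0]
After op 4 (STO M0): stack=[empty] mem=[16,0,0,0]
After op 5 (push 4): stack=[4] mem=[16,0,0,0]
After op 6 (pop): stack=[empty] mem=[16,0,0,0]
After op 7 (push 1): stack=[1] mem=[16,0,0,0]
After op 8 (dup): stack=[1,1] mem=[16,0,0,0]
After op 9 (push 18): stack=[1,1,18] mem=[16,0,0,0]
After op 10 (RCL M0): stack=[1,1,18,16] mem=[16,0,0,0]
After op 11 (push 1): stack=[1,1,18,16,1] mem=[16,0,0,0]
After op 12 (STO M0): stack=[1,1,18,16] mem=[1,0,0,0]
After op 13 (RCL M0): stack=[1,1,18,16,1] mem=[1,0,0,0]
After op 14 (*): stack=[1,1,18,16] mem=[1,0,0,0]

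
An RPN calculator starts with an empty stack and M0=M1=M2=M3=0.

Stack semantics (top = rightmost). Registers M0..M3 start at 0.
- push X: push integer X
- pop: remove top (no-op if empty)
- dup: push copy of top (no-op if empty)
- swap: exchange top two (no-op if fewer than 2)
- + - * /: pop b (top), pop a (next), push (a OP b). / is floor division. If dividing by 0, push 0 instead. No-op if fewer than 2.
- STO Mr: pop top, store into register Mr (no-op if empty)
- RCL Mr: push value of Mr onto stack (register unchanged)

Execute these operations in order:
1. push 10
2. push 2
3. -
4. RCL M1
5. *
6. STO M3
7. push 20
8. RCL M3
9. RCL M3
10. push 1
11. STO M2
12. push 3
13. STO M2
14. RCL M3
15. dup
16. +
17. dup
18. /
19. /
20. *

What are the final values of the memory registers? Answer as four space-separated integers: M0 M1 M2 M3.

Answer: 0 0 3 0

Derivation:
After op 1 (push 10): stack=[10] mem=[0,0,0,0]
After op 2 (push 2): stack=[10,2] mem=[0,0,0,0]
After op 3 (-): stack=[8] mem=[0,0,0,0]
After op 4 (RCL M1): stack=[8,0] mem=[0,0,0,0]
After op 5 (*): stack=[0] mem=[0,0,0,0]
After op 6 (STO M3): stack=[empty] mem=[0,0,0,0]
After op 7 (push 20): stack=[20] mem=[0,0,0,0]
After op 8 (RCL M3): stack=[20,0] mem=[0,0,0,0]
After op 9 (RCL M3): stack=[20,0,0] mem=[0,0,0,0]
After op 10 (push 1): stack=[20,0,0,1] mem=[0,0,0,0]
After op 11 (STO M2): stack=[20,0,0] mem=[0,0,1,0]
After op 12 (push 3): stack=[20,0,0,3] mem=[0,0,1,0]
After op 13 (STO M2): stack=[20,0,0] mem=[0,0,3,0]
After op 14 (RCL M3): stack=[20,0,0,0] mem=[0,0,3,0]
After op 15 (dup): stack=[20,0,0,0,0] mem=[0,0,3,0]
After op 16 (+): stack=[20,0,0,0] mem=[0,0,3,0]
After op 17 (dup): stack=[20,0,0,0,0] mem=[0,0,3,0]
After op 18 (/): stack=[20,0,0,0] mem=[0,0,3,0]
After op 19 (/): stack=[20,0,0] mem=[0,0,3,0]
After op 20 (*): stack=[20,0] mem=[0,0,3,0]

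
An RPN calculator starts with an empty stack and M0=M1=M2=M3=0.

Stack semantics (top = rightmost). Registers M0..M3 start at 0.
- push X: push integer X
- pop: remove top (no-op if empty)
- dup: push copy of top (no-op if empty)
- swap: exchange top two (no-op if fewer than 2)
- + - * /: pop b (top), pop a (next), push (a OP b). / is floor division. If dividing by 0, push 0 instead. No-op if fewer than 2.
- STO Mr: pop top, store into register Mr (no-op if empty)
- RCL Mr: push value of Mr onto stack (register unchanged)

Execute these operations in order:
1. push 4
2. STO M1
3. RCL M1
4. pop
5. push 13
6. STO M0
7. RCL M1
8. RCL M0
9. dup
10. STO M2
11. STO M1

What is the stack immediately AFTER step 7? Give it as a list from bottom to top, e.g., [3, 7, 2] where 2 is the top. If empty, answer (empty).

After op 1 (push 4): stack=[4] mem=[0,0,0,0]
After op 2 (STO M1): stack=[empty] mem=[0,4,0,0]
After op 3 (RCL M1): stack=[4] mem=[0,4,0,0]
After op 4 (pop): stack=[empty] mem=[0,4,0,0]
After op 5 (push 13): stack=[13] mem=[0,4,0,0]
After op 6 (STO M0): stack=[empty] mem=[13,4,0,0]
After op 7 (RCL M1): stack=[4] mem=[13,4,0,0]

[4]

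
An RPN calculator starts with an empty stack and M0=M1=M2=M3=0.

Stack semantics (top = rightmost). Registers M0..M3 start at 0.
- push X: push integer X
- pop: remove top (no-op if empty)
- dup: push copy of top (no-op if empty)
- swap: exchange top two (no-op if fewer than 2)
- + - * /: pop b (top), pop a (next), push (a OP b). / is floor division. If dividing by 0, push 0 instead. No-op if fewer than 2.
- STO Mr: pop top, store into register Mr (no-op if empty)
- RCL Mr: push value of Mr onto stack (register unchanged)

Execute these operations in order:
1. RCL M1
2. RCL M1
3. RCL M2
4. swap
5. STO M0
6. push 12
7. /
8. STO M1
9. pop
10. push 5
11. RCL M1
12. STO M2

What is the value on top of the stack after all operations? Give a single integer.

After op 1 (RCL M1): stack=[0] mem=[0,0,0,0]
After op 2 (RCL M1): stack=[0,0] mem=[0,0,0,0]
After op 3 (RCL M2): stack=[0,0,0] mem=[0,0,0,0]
After op 4 (swap): stack=[0,0,0] mem=[0,0,0,0]
After op 5 (STO M0): stack=[0,0] mem=[0,0,0,0]
After op 6 (push 12): stack=[0,0,12] mem=[0,0,0,0]
After op 7 (/): stack=[0,0] mem=[0,0,0,0]
After op 8 (STO M1): stack=[0] mem=[0,0,0,0]
After op 9 (pop): stack=[empty] mem=[0,0,0,0]
After op 10 (push 5): stack=[5] mem=[0,0,0,0]
After op 11 (RCL M1): stack=[5,0] mem=[0,0,0,0]
After op 12 (STO M2): stack=[5] mem=[0,0,0,0]

Answer: 5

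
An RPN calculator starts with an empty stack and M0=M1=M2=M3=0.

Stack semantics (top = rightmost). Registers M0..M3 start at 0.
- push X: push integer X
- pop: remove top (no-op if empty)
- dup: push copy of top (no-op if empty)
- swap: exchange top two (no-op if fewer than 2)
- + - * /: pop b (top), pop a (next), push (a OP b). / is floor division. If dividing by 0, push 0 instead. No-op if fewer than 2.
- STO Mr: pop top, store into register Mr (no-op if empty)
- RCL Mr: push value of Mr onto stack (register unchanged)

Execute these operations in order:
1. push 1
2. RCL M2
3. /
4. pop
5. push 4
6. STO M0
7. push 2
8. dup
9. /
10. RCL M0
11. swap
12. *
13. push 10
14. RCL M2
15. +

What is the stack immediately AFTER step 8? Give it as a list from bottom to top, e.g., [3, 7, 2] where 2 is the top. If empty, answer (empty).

After op 1 (push 1): stack=[1] mem=[0,0,0,0]
After op 2 (RCL M2): stack=[1,0] mem=[0,0,0,0]
After op 3 (/): stack=[0] mem=[0,0,0,0]
After op 4 (pop): stack=[empty] mem=[0,0,0,0]
After op 5 (push 4): stack=[4] mem=[0,0,0,0]
After op 6 (STO M0): stack=[empty] mem=[4,0,0,0]
After op 7 (push 2): stack=[2] mem=[4,0,0,0]
After op 8 (dup): stack=[2,2] mem=[4,0,0,0]

[2, 2]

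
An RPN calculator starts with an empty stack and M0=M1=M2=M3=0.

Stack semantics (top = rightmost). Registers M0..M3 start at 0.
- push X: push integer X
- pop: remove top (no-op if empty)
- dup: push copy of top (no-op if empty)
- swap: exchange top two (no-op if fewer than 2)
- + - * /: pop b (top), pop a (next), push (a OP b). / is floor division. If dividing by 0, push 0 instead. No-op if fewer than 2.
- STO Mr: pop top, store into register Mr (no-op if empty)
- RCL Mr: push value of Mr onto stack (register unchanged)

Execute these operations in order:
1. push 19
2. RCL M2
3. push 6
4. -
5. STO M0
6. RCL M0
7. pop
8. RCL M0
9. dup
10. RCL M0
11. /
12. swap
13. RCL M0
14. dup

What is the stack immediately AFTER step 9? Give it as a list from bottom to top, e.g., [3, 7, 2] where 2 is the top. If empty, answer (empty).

After op 1 (push 19): stack=[19] mem=[0,0,0,0]
After op 2 (RCL M2): stack=[19,0] mem=[0,0,0,0]
After op 3 (push 6): stack=[19,0,6] mem=[0,0,0,0]
After op 4 (-): stack=[19,-6] mem=[0,0,0,0]
After op 5 (STO M0): stack=[19] mem=[-6,0,0,0]
After op 6 (RCL M0): stack=[19,-6] mem=[-6,0,0,0]
After op 7 (pop): stack=[19] mem=[-6,0,0,0]
After op 8 (RCL M0): stack=[19,-6] mem=[-6,0,0,0]
After op 9 (dup): stack=[19,-6,-6] mem=[-6,0,0,0]

[19, -6, -6]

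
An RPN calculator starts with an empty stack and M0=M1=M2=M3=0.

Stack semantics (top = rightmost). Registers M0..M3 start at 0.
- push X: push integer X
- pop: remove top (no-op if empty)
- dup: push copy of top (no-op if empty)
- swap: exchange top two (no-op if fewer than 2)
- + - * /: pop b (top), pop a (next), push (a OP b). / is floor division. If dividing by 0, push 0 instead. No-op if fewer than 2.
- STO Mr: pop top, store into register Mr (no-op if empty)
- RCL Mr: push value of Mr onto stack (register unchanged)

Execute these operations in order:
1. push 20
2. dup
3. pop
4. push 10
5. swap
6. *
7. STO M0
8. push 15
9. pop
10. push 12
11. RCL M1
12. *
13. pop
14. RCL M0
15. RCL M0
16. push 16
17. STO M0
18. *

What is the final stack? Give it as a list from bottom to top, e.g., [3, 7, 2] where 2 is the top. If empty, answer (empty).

Answer: [40000]

Derivation:
After op 1 (push 20): stack=[20] mem=[0,0,0,0]
After op 2 (dup): stack=[20,20] mem=[0,0,0,0]
After op 3 (pop): stack=[20] mem=[0,0,0,0]
After op 4 (push 10): stack=[20,10] mem=[0,0,0,0]
After op 5 (swap): stack=[10,20] mem=[0,0,0,0]
After op 6 (*): stack=[200] mem=[0,0,0,0]
After op 7 (STO M0): stack=[empty] mem=[200,0,0,0]
After op 8 (push 15): stack=[15] mem=[200,0,0,0]
After op 9 (pop): stack=[empty] mem=[200,0,0,0]
After op 10 (push 12): stack=[12] mem=[200,0,0,0]
After op 11 (RCL M1): stack=[12,0] mem=[200,0,0,0]
After op 12 (*): stack=[0] mem=[200,0,0,0]
After op 13 (pop): stack=[empty] mem=[200,0,0,0]
After op 14 (RCL M0): stack=[200] mem=[200,0,0,0]
After op 15 (RCL M0): stack=[200,200] mem=[200,0,0,0]
After op 16 (push 16): stack=[200,200,16] mem=[200,0,0,0]
After op 17 (STO M0): stack=[200,200] mem=[16,0,0,0]
After op 18 (*): stack=[40000] mem=[16,0,0,0]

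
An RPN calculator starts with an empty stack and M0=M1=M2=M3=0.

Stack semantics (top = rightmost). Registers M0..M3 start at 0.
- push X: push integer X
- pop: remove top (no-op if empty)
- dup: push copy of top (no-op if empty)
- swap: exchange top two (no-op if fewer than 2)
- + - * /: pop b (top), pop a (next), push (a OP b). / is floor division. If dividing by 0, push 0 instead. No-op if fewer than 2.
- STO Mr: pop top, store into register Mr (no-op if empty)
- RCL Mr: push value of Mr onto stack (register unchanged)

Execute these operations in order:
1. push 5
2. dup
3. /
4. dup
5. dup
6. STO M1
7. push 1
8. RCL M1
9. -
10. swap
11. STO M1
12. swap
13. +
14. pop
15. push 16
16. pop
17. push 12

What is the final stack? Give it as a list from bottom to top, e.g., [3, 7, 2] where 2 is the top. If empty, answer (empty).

After op 1 (push 5): stack=[5] mem=[0,0,0,0]
After op 2 (dup): stack=[5,5] mem=[0,0,0,0]
After op 3 (/): stack=[1] mem=[0,0,0,0]
After op 4 (dup): stack=[1,1] mem=[0,0,0,0]
After op 5 (dup): stack=[1,1,1] mem=[0,0,0,0]
After op 6 (STO M1): stack=[1,1] mem=[0,1,0,0]
After op 7 (push 1): stack=[1,1,1] mem=[0,1,0,0]
After op 8 (RCL M1): stack=[1,1,1,1] mem=[0,1,0,0]
After op 9 (-): stack=[1,1,0] mem=[0,1,0,0]
After op 10 (swap): stack=[1,0,1] mem=[0,1,0,0]
After op 11 (STO M1): stack=[1,0] mem=[0,1,0,0]
After op 12 (swap): stack=[0,1] mem=[0,1,0,0]
After op 13 (+): stack=[1] mem=[0,1,0,0]
After op 14 (pop): stack=[empty] mem=[0,1,0,0]
After op 15 (push 16): stack=[16] mem=[0,1,0,0]
After op 16 (pop): stack=[empty] mem=[0,1,0,0]
After op 17 (push 12): stack=[12] mem=[0,1,0,0]

Answer: [12]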